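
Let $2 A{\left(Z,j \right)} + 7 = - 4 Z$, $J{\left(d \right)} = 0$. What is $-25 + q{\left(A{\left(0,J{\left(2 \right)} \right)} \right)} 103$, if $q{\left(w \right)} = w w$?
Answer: $\frac{4947}{4} \approx 1236.8$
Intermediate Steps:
$A{\left(Z,j \right)} = - \frac{7}{2} - 2 Z$ ($A{\left(Z,j \right)} = - \frac{7}{2} + \frac{\left(-4\right) Z}{2} = - \frac{7}{2} - 2 Z$)
$q{\left(w \right)} = w^{2}$
$-25 + q{\left(A{\left(0,J{\left(2 \right)} \right)} \right)} 103 = -25 + \left(- \frac{7}{2} - 0\right)^{2} \cdot 103 = -25 + \left(- \frac{7}{2} + 0\right)^{2} \cdot 103 = -25 + \left(- \frac{7}{2}\right)^{2} \cdot 103 = -25 + \frac{49}{4} \cdot 103 = -25 + \frac{5047}{4} = \frac{4947}{4}$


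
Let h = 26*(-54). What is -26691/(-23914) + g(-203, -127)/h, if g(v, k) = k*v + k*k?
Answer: -40198399/1398969 ≈ -28.734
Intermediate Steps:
h = -1404
g(v, k) = k² + k*v (g(v, k) = k*v + k² = k² + k*v)
-26691/(-23914) + g(-203, -127)/h = -26691/(-23914) - 127*(-127 - 203)/(-1404) = -26691*(-1/23914) - 127*(-330)*(-1/1404) = 26691/23914 + 41910*(-1/1404) = 26691/23914 - 6985/234 = -40198399/1398969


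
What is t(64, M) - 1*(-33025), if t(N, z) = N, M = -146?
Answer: 33089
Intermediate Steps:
t(64, M) - 1*(-33025) = 64 - 1*(-33025) = 64 + 33025 = 33089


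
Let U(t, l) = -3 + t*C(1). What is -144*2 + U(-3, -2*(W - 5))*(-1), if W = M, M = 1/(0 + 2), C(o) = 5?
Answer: -270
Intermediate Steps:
M = ½ (M = 1/2 = ½ ≈ 0.50000)
W = ½ ≈ 0.50000
U(t, l) = -3 + 5*t (U(t, l) = -3 + t*5 = -3 + 5*t)
-144*2 + U(-3, -2*(W - 5))*(-1) = -144*2 + (-3 + 5*(-3))*(-1) = -288 + (-3 - 15)*(-1) = -288 - 18*(-1) = -288 + 18 = -270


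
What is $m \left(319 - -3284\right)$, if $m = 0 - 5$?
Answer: $-18015$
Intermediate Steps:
$m = -5$
$m \left(319 - -3284\right) = - 5 \left(319 - -3284\right) = - 5 \left(319 + 3284\right) = \left(-5\right) 3603 = -18015$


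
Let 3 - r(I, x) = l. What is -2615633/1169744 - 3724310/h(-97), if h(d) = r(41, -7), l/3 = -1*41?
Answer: -2178409423199/73693872 ≈ -29560.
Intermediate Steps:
l = -123 (l = 3*(-1*41) = 3*(-41) = -123)
r(I, x) = 126 (r(I, x) = 3 - 1*(-123) = 3 + 123 = 126)
h(d) = 126
-2615633/1169744 - 3724310/h(-97) = -2615633/1169744 - 3724310/126 = -2615633*1/1169744 - 3724310*1/126 = -2615633/1169744 - 1862155/63 = -2178409423199/73693872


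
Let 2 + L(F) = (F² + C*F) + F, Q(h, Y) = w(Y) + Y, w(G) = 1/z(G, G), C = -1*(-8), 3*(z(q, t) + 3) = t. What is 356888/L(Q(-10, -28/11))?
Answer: -174126458198/9454561 ≈ -18417.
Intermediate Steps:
z(q, t) = -3 + t/3
C = 8
w(G) = 1/(-3 + G/3)
Q(h, Y) = Y + 3/(-9 + Y) (Q(h, Y) = 3/(-9 + Y) + Y = Y + 3/(-9 + Y))
L(F) = -2 + F² + 9*F (L(F) = -2 + ((F² + 8*F) + F) = -2 + (F² + 9*F) = -2 + F² + 9*F)
356888/L(Q(-10, -28/11)) = 356888/(-2 + ((3 + (-28/11)*(-9 - 28/11))/(-9 - 28/11))² + 9*((3 + (-28/11)*(-9 - 28/11))/(-9 - 28/11))) = 356888/(-2 + ((3 + (-28*1/11)*(-9 - 28*1/11))/(-9 - 28*1/11))² + 9*((3 + (-28*1/11)*(-9 - 28*1/11))/(-9 - 28*1/11))) = 356888/(-2 + ((3 - 28*(-9 - 28/11)/11)/(-9 - 28/11))² + 9*((3 - 28*(-9 - 28/11)/11)/(-9 - 28/11))) = 356888/(-2 + ((3 - 28/11*(-127/11))/(-127/11))² + 9*((3 - 28/11*(-127/11))/(-127/11))) = 356888/(-2 + (-11*(3 + 3556/121)/127)² + 9*(-11*(3 + 3556/121)/127)) = 356888/(-2 + (-11/127*3919/121)² + 9*(-11/127*3919/121)) = 356888/(-2 + (-3919/1397)² + 9*(-3919/1397)) = 356888/(-2 + 15358561/1951609 - 35271/1397) = 356888/(-37818244/1951609) = 356888*(-1951609/37818244) = -174126458198/9454561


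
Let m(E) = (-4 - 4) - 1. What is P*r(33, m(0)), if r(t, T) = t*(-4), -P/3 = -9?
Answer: -3564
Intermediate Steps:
P = 27 (P = -3*(-9) = 27)
m(E) = -9 (m(E) = -8 - 1 = -9)
r(t, T) = -4*t
P*r(33, m(0)) = 27*(-4*33) = 27*(-132) = -3564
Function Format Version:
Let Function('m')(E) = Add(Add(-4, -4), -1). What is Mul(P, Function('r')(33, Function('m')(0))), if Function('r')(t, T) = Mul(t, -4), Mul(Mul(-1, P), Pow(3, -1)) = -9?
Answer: -3564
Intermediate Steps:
P = 27 (P = Mul(-3, -9) = 27)
Function('m')(E) = -9 (Function('m')(E) = Add(-8, -1) = -9)
Function('r')(t, T) = Mul(-4, t)
Mul(P, Function('r')(33, Function('m')(0))) = Mul(27, Mul(-4, 33)) = Mul(27, -132) = -3564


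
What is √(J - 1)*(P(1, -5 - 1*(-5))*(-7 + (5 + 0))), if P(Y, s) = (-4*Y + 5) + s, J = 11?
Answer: -2*√10 ≈ -6.3246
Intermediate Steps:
P(Y, s) = 5 + s - 4*Y (P(Y, s) = (5 - 4*Y) + s = 5 + s - 4*Y)
√(J - 1)*(P(1, -5 - 1*(-5))*(-7 + (5 + 0))) = √(11 - 1)*((5 + (-5 - 1*(-5)) - 4*1)*(-7 + (5 + 0))) = √10*((5 + (-5 + 5) - 4)*(-7 + 5)) = √10*((5 + 0 - 4)*(-2)) = √10*(1*(-2)) = √10*(-2) = -2*√10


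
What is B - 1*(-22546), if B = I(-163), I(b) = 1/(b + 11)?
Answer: 3426991/152 ≈ 22546.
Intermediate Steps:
I(b) = 1/(11 + b)
B = -1/152 (B = 1/(11 - 163) = 1/(-152) = -1/152 ≈ -0.0065789)
B - 1*(-22546) = -1/152 - 1*(-22546) = -1/152 + 22546 = 3426991/152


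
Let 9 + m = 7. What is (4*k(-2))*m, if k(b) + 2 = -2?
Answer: 32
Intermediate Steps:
m = -2 (m = -9 + 7 = -2)
k(b) = -4 (k(b) = -2 - 2 = -4)
(4*k(-2))*m = (4*(-4))*(-2) = -16*(-2) = 32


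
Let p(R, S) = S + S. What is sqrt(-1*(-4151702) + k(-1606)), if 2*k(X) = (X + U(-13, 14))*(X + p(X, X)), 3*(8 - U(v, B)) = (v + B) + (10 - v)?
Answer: 2*sqrt(2005139) ≈ 2832.1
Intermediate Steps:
p(R, S) = 2*S
U(v, B) = 14/3 - B/3 (U(v, B) = 8 - ((v + B) + (10 - v))/3 = 8 - ((B + v) + (10 - v))/3 = 8 - (10 + B)/3 = 8 + (-10/3 - B/3) = 14/3 - B/3)
k(X) = 3*X**2/2 (k(X) = ((X + (14/3 - 1/3*14))*(X + 2*X))/2 = ((X + (14/3 - 14/3))*(3*X))/2 = ((X + 0)*(3*X))/2 = (X*(3*X))/2 = (3*X**2)/2 = 3*X**2/2)
sqrt(-1*(-4151702) + k(-1606)) = sqrt(-1*(-4151702) + (3/2)*(-1606)**2) = sqrt(4151702 + (3/2)*2579236) = sqrt(4151702 + 3868854) = sqrt(8020556) = 2*sqrt(2005139)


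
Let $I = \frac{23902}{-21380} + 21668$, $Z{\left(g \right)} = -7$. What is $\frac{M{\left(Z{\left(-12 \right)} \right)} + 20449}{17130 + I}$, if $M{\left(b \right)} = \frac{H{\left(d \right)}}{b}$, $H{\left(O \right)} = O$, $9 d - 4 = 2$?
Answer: $\frac{4590574630}{8709512049} \approx 0.52708$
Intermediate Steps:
$d = \frac{2}{3}$ ($d = \frac{4}{9} + \frac{1}{9} \cdot 2 = \frac{4}{9} + \frac{2}{9} = \frac{2}{3} \approx 0.66667$)
$I = \frac{231618969}{10690}$ ($I = 23902 \left(- \frac{1}{21380}\right) + 21668 = - \frac{11951}{10690} + 21668 = \frac{231618969}{10690} \approx 21667.0$)
$M{\left(b \right)} = \frac{2}{3 b}$
$\frac{M{\left(Z{\left(-12 \right)} \right)} + 20449}{17130 + I} = \frac{\frac{2}{3 \left(-7\right)} + 20449}{17130 + \frac{231618969}{10690}} = \frac{\frac{2}{3} \left(- \frac{1}{7}\right) + 20449}{\frac{414738669}{10690}} = \left(- \frac{2}{21} + 20449\right) \frac{10690}{414738669} = \frac{429427}{21} \cdot \frac{10690}{414738669} = \frac{4590574630}{8709512049}$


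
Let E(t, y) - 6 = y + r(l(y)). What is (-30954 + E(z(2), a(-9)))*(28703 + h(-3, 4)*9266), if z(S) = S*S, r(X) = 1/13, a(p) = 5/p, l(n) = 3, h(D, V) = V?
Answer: -18318497348/9 ≈ -2.0354e+9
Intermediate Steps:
r(X) = 1/13
z(S) = S**2
E(t, y) = 79/13 + y (E(t, y) = 6 + (y + 1/13) = 6 + (1/13 + y) = 79/13 + y)
(-30954 + E(z(2), a(-9)))*(28703 + h(-3, 4)*9266) = (-30954 + (79/13 + 5/(-9)))*(28703 + 4*9266) = (-30954 + (79/13 + 5*(-1/9)))*(28703 + 37064) = (-30954 + (79/13 - 5/9))*65767 = (-30954 + 646/117)*65767 = -3620972/117*65767 = -18318497348/9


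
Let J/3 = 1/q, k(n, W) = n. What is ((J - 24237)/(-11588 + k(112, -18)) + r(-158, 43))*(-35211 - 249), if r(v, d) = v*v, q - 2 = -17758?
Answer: -45098835684467535/50941964 ≈ -8.8530e+8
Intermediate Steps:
q = -17756 (q = 2 - 17758 = -17756)
J = -3/17756 (J = 3/(-17756) = 3*(-1/17756) = -3/17756 ≈ -0.00016896)
r(v, d) = v²
((J - 24237)/(-11588 + k(112, -18)) + r(-158, 43))*(-35211 - 249) = ((-3/17756 - 24237)/(-11588 + 112) + (-158)²)*(-35211 - 249) = (-430352175/17756/(-11476) + 24964)*(-35460) = (-430352175/17756*(-1/11476) + 24964)*(-35460) = (430352175/203767856 + 24964)*(-35460) = (5087291109359/203767856)*(-35460) = -45098835684467535/50941964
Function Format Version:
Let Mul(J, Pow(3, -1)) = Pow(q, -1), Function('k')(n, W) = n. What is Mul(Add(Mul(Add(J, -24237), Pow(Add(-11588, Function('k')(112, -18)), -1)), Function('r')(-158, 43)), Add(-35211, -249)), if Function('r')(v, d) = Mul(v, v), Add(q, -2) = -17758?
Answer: Rational(-45098835684467535, 50941964) ≈ -8.8530e+8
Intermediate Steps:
q = -17756 (q = Add(2, -17758) = -17756)
J = Rational(-3, 17756) (J = Mul(3, Pow(-17756, -1)) = Mul(3, Rational(-1, 17756)) = Rational(-3, 17756) ≈ -0.00016896)
Function('r')(v, d) = Pow(v, 2)
Mul(Add(Mul(Add(J, -24237), Pow(Add(-11588, Function('k')(112, -18)), -1)), Function('r')(-158, 43)), Add(-35211, -249)) = Mul(Add(Mul(Add(Rational(-3, 17756), -24237), Pow(Add(-11588, 112), -1)), Pow(-158, 2)), Add(-35211, -249)) = Mul(Add(Mul(Rational(-430352175, 17756), Pow(-11476, -1)), 24964), -35460) = Mul(Add(Mul(Rational(-430352175, 17756), Rational(-1, 11476)), 24964), -35460) = Mul(Add(Rational(430352175, 203767856), 24964), -35460) = Mul(Rational(5087291109359, 203767856), -35460) = Rational(-45098835684467535, 50941964)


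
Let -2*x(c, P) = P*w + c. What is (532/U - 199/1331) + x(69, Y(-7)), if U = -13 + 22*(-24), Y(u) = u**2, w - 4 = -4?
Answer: -51316401/1440142 ≈ -35.633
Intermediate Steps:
w = 0 (w = 4 - 4 = 0)
U = -541 (U = -13 - 528 = -541)
x(c, P) = -c/2 (x(c, P) = -(P*0 + c)/2 = -(0 + c)/2 = -c/2)
(532/U - 199/1331) + x(69, Y(-7)) = (532/(-541) - 199/1331) - 1/2*69 = (532*(-1/541) - 199*1/1331) - 69/2 = (-532/541 - 199/1331) - 69/2 = -815751/720071 - 69/2 = -51316401/1440142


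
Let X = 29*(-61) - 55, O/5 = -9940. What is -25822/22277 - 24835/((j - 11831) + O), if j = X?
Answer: -216540703/282271867 ≈ -0.76714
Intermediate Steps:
O = -49700 (O = 5*(-9940) = -49700)
X = -1824 (X = -1769 - 55 = -1824)
j = -1824
-25822/22277 - 24835/((j - 11831) + O) = -25822/22277 - 24835/((-1824 - 11831) - 49700) = -25822*1/22277 - 24835/(-13655 - 49700) = -25822/22277 - 24835/(-63355) = -25822/22277 - 24835*(-1/63355) = -25822/22277 + 4967/12671 = -216540703/282271867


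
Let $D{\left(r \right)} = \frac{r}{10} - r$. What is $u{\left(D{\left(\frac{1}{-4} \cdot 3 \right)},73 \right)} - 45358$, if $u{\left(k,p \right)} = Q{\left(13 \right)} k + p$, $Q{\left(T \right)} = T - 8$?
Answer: $- \frac{362253}{8} \approx -45282.0$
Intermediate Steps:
$Q{\left(T \right)} = -8 + T$
$D{\left(r \right)} = - \frac{9 r}{10}$ ($D{\left(r \right)} = r \frac{1}{10} - r = \frac{r}{10} - r = - \frac{9 r}{10}$)
$u{\left(k,p \right)} = p + 5 k$ ($u{\left(k,p \right)} = \left(-8 + 13\right) k + p = 5 k + p = p + 5 k$)
$u{\left(D{\left(\frac{1}{-4} \cdot 3 \right)},73 \right)} - 45358 = \left(73 + 5 \left(- \frac{9 \frac{1}{-4} \cdot 3}{10}\right)\right) - 45358 = \left(73 + 5 \left(- \frac{9 \left(\left(- \frac{1}{4}\right) 3\right)}{10}\right)\right) - 45358 = \left(73 + 5 \left(\left(- \frac{9}{10}\right) \left(- \frac{3}{4}\right)\right)\right) - 45358 = \left(73 + 5 \cdot \frac{27}{40}\right) - 45358 = \left(73 + \frac{27}{8}\right) - 45358 = \frac{611}{8} - 45358 = - \frac{362253}{8}$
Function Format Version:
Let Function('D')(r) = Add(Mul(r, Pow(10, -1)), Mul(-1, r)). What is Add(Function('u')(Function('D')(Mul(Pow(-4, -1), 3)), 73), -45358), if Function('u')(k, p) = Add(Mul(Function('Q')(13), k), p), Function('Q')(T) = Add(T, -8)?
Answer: Rational(-362253, 8) ≈ -45282.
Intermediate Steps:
Function('Q')(T) = Add(-8, T)
Function('D')(r) = Mul(Rational(-9, 10), r) (Function('D')(r) = Add(Mul(r, Rational(1, 10)), Mul(-1, r)) = Add(Mul(Rational(1, 10), r), Mul(-1, r)) = Mul(Rational(-9, 10), r))
Function('u')(k, p) = Add(p, Mul(5, k)) (Function('u')(k, p) = Add(Mul(Add(-8, 13), k), p) = Add(Mul(5, k), p) = Add(p, Mul(5, k)))
Add(Function('u')(Function('D')(Mul(Pow(-4, -1), 3)), 73), -45358) = Add(Add(73, Mul(5, Mul(Rational(-9, 10), Mul(Pow(-4, -1), 3)))), -45358) = Add(Add(73, Mul(5, Mul(Rational(-9, 10), Mul(Rational(-1, 4), 3)))), -45358) = Add(Add(73, Mul(5, Mul(Rational(-9, 10), Rational(-3, 4)))), -45358) = Add(Add(73, Mul(5, Rational(27, 40))), -45358) = Add(Add(73, Rational(27, 8)), -45358) = Add(Rational(611, 8), -45358) = Rational(-362253, 8)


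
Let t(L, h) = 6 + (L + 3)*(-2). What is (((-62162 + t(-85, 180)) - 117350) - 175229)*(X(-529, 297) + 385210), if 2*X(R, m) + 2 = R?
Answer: -272980312619/2 ≈ -1.3649e+11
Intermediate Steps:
X(R, m) = -1 + R/2
t(L, h) = -2*L (t(L, h) = 6 + (3 + L)*(-2) = 6 + (-6 - 2*L) = -2*L)
(((-62162 + t(-85, 180)) - 117350) - 175229)*(X(-529, 297) + 385210) = (((-62162 - 2*(-85)) - 117350) - 175229)*((-1 + (1/2)*(-529)) + 385210) = (((-62162 + 170) - 117350) - 175229)*((-1 - 529/2) + 385210) = ((-61992 - 117350) - 175229)*(-531/2 + 385210) = (-179342 - 175229)*(769889/2) = -354571*769889/2 = -272980312619/2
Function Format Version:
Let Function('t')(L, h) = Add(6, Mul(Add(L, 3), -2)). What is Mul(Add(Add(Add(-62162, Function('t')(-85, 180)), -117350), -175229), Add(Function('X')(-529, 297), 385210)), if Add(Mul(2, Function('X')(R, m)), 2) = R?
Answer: Rational(-272980312619, 2) ≈ -1.3649e+11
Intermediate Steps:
Function('X')(R, m) = Add(-1, Mul(Rational(1, 2), R))
Function('t')(L, h) = Mul(-2, L) (Function('t')(L, h) = Add(6, Mul(Add(3, L), -2)) = Add(6, Add(-6, Mul(-2, L))) = Mul(-2, L))
Mul(Add(Add(Add(-62162, Function('t')(-85, 180)), -117350), -175229), Add(Function('X')(-529, 297), 385210)) = Mul(Add(Add(Add(-62162, Mul(-2, -85)), -117350), -175229), Add(Add(-1, Mul(Rational(1, 2), -529)), 385210)) = Mul(Add(Add(Add(-62162, 170), -117350), -175229), Add(Add(-1, Rational(-529, 2)), 385210)) = Mul(Add(Add(-61992, -117350), -175229), Add(Rational(-531, 2), 385210)) = Mul(Add(-179342, -175229), Rational(769889, 2)) = Mul(-354571, Rational(769889, 2)) = Rational(-272980312619, 2)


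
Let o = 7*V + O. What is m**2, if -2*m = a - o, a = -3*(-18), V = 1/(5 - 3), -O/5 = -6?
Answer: 1681/16 ≈ 105.06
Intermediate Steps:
O = 30 (O = -5*(-6) = 30)
V = 1/2 ≈ 0.50000
o = 67/2 (o = 7*(1/2) + 30 = 7/2 + 30 = 67/2 ≈ 33.500)
a = 54
m = -41/4 (m = -(54 - 1*67/2)/2 = -(54 - 67/2)/2 = -1/2*41/2 = -41/4 ≈ -10.250)
m**2 = (-41/4)**2 = 1681/16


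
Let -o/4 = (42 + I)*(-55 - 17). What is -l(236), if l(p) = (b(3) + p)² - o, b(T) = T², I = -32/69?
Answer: -1105439/23 ≈ -48063.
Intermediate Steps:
I = -32/69 (I = -32*1/69 = -32/69 ≈ -0.46377)
o = 275136/23 (o = -4*(42 - 32/69)*(-55 - 17) = -11464*(-72)/69 = -4*(-68784/23) = 275136/23 ≈ 11962.)
l(p) = -275136/23 + (9 + p)² (l(p) = (3² + p)² - 1*275136/23 = (9 + p)² - 275136/23 = -275136/23 + (9 + p)²)
-l(236) = -(-275136/23 + (9 + 236)²) = -(-275136/23 + 245²) = -(-275136/23 + 60025) = -1*1105439/23 = -1105439/23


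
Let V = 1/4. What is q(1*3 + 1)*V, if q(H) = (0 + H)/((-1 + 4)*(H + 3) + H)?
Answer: 1/25 ≈ 0.040000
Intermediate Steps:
V = 1/4 ≈ 0.25000
q(H) = H/(9 + 4*H) (q(H) = H/(3*(3 + H) + H) = H/((9 + 3*H) + H) = H/(9 + 4*H))
q(1*3 + 1)*V = ((1*3 + 1)/(9 + 4*(1*3 + 1)))*(1/4) = ((3 + 1)/(9 + 4*(3 + 1)))*(1/4) = (4/(9 + 4*4))*(1/4) = (4/(9 + 16))*(1/4) = (4/25)*(1/4) = 1/25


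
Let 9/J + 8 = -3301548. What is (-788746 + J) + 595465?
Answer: -638128045245/3301556 ≈ -1.9328e+5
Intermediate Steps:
J = -9/3301556 (J = 9/(-8 - 3301548) = 9/(-3301556) = 9*(-1/3301556) = -9/3301556 ≈ -2.7260e-6)
(-788746 + J) + 595465 = (-788746 - 9/3301556) + 595465 = -2604089088785/3301556 + 595465 = -638128045245/3301556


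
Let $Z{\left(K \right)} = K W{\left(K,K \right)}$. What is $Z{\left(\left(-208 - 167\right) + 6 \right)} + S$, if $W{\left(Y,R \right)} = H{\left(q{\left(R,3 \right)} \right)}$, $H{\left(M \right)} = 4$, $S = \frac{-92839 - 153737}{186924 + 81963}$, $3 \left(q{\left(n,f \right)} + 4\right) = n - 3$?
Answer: $- \frac{132374596}{89629} \approx -1476.9$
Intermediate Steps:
$q{\left(n,f \right)} = -5 + \frac{n}{3}$ ($q{\left(n,f \right)} = -4 + \frac{n - 3}{3} = -4 + \frac{-3 + n}{3} = -4 + \left(-1 + \frac{n}{3}\right) = -5 + \frac{n}{3}$)
$S = - \frac{82192}{89629}$ ($S = - \frac{246576}{268887} = \left(-246576\right) \frac{1}{268887} = - \frac{82192}{89629} \approx -0.91702$)
$W{\left(Y,R \right)} = 4$
$Z{\left(K \right)} = 4 K$ ($Z{\left(K \right)} = K 4 = 4 K$)
$Z{\left(\left(-208 - 167\right) + 6 \right)} + S = 4 \left(\left(-208 - 167\right) + 6\right) - \frac{82192}{89629} = 4 \left(-375 + 6\right) - \frac{82192}{89629} = 4 \left(-369\right) - \frac{82192}{89629} = -1476 - \frac{82192}{89629} = - \frac{132374596}{89629}$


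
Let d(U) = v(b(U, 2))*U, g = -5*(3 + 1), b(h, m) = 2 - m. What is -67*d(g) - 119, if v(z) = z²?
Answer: -119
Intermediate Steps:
g = -20 (g = -5*4 = -20)
d(U) = 0 (d(U) = (2 - 1*2)²*U = (2 - 2)²*U = 0²*U = 0*U = 0)
-67*d(g) - 119 = -67*0 - 119 = 0 - 119 = -119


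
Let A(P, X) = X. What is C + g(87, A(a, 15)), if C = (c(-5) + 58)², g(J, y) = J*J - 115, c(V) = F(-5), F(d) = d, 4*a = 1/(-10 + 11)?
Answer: 10263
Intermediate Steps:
a = ¼ (a = 1/(4*(-10 + 11)) = (¼)/1 = (¼)*1 = ¼ ≈ 0.25000)
c(V) = -5
g(J, y) = -115 + J² (g(J, y) = J² - 115 = -115 + J²)
C = 2809 (C = (-5 + 58)² = 53² = 2809)
C + g(87, A(a, 15)) = 2809 + (-115 + 87²) = 2809 + (-115 + 7569) = 2809 + 7454 = 10263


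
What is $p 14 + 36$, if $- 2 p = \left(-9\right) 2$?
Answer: $162$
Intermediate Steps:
$p = 9$ ($p = - \frac{\left(-9\right) 2}{2} = \left(- \frac{1}{2}\right) \left(-18\right) = 9$)
$p 14 + 36 = 9 \cdot 14 + 36 = 126 + 36 = 162$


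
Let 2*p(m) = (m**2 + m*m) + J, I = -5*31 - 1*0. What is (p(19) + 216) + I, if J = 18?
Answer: 431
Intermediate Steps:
I = -155 (I = -155 + 0 = -155)
p(m) = 9 + m**2 (p(m) = ((m**2 + m*m) + 18)/2 = ((m**2 + m**2) + 18)/2 = (2*m**2 + 18)/2 = (18 + 2*m**2)/2 = 9 + m**2)
(p(19) + 216) + I = ((9 + 19**2) + 216) - 155 = ((9 + 361) + 216) - 155 = (370 + 216) - 155 = 586 - 155 = 431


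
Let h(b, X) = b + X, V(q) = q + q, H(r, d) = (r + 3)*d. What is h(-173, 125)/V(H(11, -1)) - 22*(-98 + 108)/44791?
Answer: 535952/313537 ≈ 1.7094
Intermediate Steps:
H(r, d) = d*(3 + r) (H(r, d) = (3 + r)*d = d*(3 + r))
V(q) = 2*q
h(b, X) = X + b
h(-173, 125)/V(H(11, -1)) - 22*(-98 + 108)/44791 = (125 - 173)/((2*(-(3 + 11)))) - 22*(-98 + 108)/44791 = -48/(2*(-1*14)) - 22*10*(1/44791) = -48/(2*(-14)) - 220*1/44791 = -48/(-28) - 220/44791 = -48*(-1/28) - 220/44791 = 12/7 - 220/44791 = 535952/313537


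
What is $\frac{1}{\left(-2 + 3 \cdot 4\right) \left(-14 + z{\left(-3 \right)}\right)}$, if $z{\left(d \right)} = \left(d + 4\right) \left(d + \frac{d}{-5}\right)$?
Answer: $- \frac{1}{164} \approx -0.0060976$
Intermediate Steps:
$z{\left(d \right)} = \frac{4 d \left(4 + d\right)}{5}$ ($z{\left(d \right)} = \left(4 + d\right) \left(d + d \left(- \frac{1}{5}\right)\right) = \left(4 + d\right) \left(d - \frac{d}{5}\right) = \left(4 + d\right) \frac{4 d}{5} = \frac{4 d \left(4 + d\right)}{5}$)
$\frac{1}{\left(-2 + 3 \cdot 4\right) \left(-14 + z{\left(-3 \right)}\right)} = \frac{1}{\left(-2 + 3 \cdot 4\right) \left(-14 + \frac{4}{5} \left(-3\right) \left(4 - 3\right)\right)} = \frac{1}{\left(-2 + 12\right) \left(-14 + \frac{4}{5} \left(-3\right) 1\right)} = \frac{1}{10 \left(-14 - \frac{12}{5}\right)} = \frac{1}{10 \left(- \frac{82}{5}\right)} = \frac{1}{-164} = - \frac{1}{164}$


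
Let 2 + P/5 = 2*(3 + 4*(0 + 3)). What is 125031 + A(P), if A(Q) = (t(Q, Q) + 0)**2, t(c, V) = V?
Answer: 144631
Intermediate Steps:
P = 140 (P = -10 + 5*(2*(3 + 4*(0 + 3))) = -10 + 5*(2*(3 + 4*3)) = -10 + 5*(2*(3 + 12)) = -10 + 5*(2*15) = -10 + 5*30 = -10 + 150 = 140)
A(Q) = Q**2 (A(Q) = (Q + 0)**2 = Q**2)
125031 + A(P) = 125031 + 140**2 = 125031 + 19600 = 144631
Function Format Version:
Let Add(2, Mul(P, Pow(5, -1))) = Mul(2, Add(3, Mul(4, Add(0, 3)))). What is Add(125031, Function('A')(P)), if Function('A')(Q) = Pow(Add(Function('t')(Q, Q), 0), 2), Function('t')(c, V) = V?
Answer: 144631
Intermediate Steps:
P = 140 (P = Add(-10, Mul(5, Mul(2, Add(3, Mul(4, Add(0, 3)))))) = Add(-10, Mul(5, Mul(2, Add(3, Mul(4, 3))))) = Add(-10, Mul(5, Mul(2, Add(3, 12)))) = Add(-10, Mul(5, Mul(2, 15))) = Add(-10, Mul(5, 30)) = Add(-10, 150) = 140)
Function('A')(Q) = Pow(Q, 2) (Function('A')(Q) = Pow(Add(Q, 0), 2) = Pow(Q, 2))
Add(125031, Function('A')(P)) = Add(125031, Pow(140, 2)) = Add(125031, 19600) = 144631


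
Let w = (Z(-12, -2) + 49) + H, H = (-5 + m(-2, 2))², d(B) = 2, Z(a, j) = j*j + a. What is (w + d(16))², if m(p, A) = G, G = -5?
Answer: 20449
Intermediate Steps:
Z(a, j) = a + j² (Z(a, j) = j² + a = a + j²)
m(p, A) = -5
H = 100 (H = (-5 - 5)² = (-10)² = 100)
w = 141 (w = ((-12 + (-2)²) + 49) + 100 = ((-12 + 4) + 49) + 100 = (-8 + 49) + 100 = 41 + 100 = 141)
(w + d(16))² = (141 + 2)² = 143² = 20449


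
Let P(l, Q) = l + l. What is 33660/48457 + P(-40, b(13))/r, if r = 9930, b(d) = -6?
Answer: 33036724/48117801 ≈ 0.68658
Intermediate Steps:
P(l, Q) = 2*l
33660/48457 + P(-40, b(13))/r = 33660/48457 + (2*(-40))/9930 = 33660*(1/48457) - 80*1/9930 = 33660/48457 - 8/993 = 33036724/48117801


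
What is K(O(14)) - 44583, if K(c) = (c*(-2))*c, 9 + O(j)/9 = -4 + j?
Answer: -44745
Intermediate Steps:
O(j) = -117 + 9*j (O(j) = -81 + 9*(-4 + j) = -81 + (-36 + 9*j) = -117 + 9*j)
K(c) = -2*c² (K(c) = (-2*c)*c = -2*c²)
K(O(14)) - 44583 = -2*(-117 + 9*14)² - 44583 = -2*(-117 + 126)² - 44583 = -2*9² - 44583 = -2*81 - 44583 = -162 - 44583 = -44745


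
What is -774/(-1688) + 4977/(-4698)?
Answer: -132359/220284 ≈ -0.60086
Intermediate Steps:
-774/(-1688) + 4977/(-4698) = -774*(-1/1688) + 4977*(-1/4698) = 387/844 - 553/522 = -132359/220284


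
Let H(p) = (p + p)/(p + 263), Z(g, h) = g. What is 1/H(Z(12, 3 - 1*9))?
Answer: 275/24 ≈ 11.458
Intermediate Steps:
H(p) = 2*p/(263 + p) (H(p) = (2*p)/(263 + p) = 2*p/(263 + p))
1/H(Z(12, 3 - 1*9)) = 1/(2*12/(263 + 12)) = 1/(2*12/275) = 1/(2*12*(1/275)) = 1/(24/275) = 275/24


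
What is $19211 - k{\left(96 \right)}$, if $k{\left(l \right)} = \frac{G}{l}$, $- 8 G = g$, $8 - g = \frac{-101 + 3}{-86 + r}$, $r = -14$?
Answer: $\frac{245900917}{12800} \approx 19211.0$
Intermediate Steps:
$g = \frac{351}{50}$ ($g = 8 - \frac{-101 + 3}{-86 - 14} = 8 - - \frac{98}{-100} = 8 - \left(-98\right) \left(- \frac{1}{100}\right) = 8 - \frac{49}{50} = \frac{351}{50} \approx 7.02$)
$G = - \frac{351}{400}$ ($G = \left(- \frac{1}{8}\right) \frac{351}{50} = - \frac{351}{400} \approx -0.8775$)
$k{\left(l \right)} = - \frac{351}{400 l}$
$19211 - k{\left(96 \right)} = 19211 - - \frac{351}{400 \cdot 96} = 19211 - \left(- \frac{351}{400}\right) \frac{1}{96} = 19211 - - \frac{117}{12800} = 19211 + \frac{117}{12800} = \frac{245900917}{12800}$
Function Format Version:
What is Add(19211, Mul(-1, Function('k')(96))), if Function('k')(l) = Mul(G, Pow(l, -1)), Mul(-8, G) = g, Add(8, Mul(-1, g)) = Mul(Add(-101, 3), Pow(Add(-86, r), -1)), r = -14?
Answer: Rational(245900917, 12800) ≈ 19211.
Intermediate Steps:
g = Rational(351, 50) (g = Add(8, Mul(-1, Mul(Add(-101, 3), Pow(Add(-86, -14), -1)))) = Add(8, Mul(-1, Mul(-98, Pow(-100, -1)))) = Add(8, Mul(-1, Mul(-98, Rational(-1, 100)))) = Add(8, Mul(-1, Rational(49, 50))) = Add(8, Rational(-49, 50)) = Rational(351, 50) ≈ 7.0200)
G = Rational(-351, 400) (G = Mul(Rational(-1, 8), Rational(351, 50)) = Rational(-351, 400) ≈ -0.87750)
Function('k')(l) = Mul(Rational(-351, 400), Pow(l, -1))
Add(19211, Mul(-1, Function('k')(96))) = Add(19211, Mul(-1, Mul(Rational(-351, 400), Pow(96, -1)))) = Add(19211, Mul(-1, Mul(Rational(-351, 400), Rational(1, 96)))) = Add(19211, Mul(-1, Rational(-117, 12800))) = Add(19211, Rational(117, 12800)) = Rational(245900917, 12800)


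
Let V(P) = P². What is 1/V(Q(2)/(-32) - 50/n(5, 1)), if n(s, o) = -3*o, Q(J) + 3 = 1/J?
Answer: 36864/10336225 ≈ 0.0035665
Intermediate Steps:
Q(J) = -3 + 1/J
1/V(Q(2)/(-32) - 50/n(5, 1)) = 1/(((-3 + 1/2)/(-32) - 50/((-3*1)))²) = 1/(((-3 + ½)*(-1/32) - 50/(-3))²) = 1/((-5/2*(-1/32) - 50*(-⅓))²) = 1/((5/64 + 50/3)²) = 1/((3215/192)²) = 1/(10336225/36864) = 36864/10336225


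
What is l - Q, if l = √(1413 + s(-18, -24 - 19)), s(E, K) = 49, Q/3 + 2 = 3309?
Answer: -9921 + √1462 ≈ -9882.8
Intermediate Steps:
Q = 9921 (Q = -6 + 3*3309 = -6 + 9927 = 9921)
l = √1462 (l = √(1413 + 49) = √1462 ≈ 38.236)
l - Q = √1462 - 1*9921 = √1462 - 9921 = -9921 + √1462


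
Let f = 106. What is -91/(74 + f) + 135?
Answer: 24209/180 ≈ 134.49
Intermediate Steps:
-91/(74 + f) + 135 = -91/(74 + 106) + 135 = -91/180 + 135 = 24209/180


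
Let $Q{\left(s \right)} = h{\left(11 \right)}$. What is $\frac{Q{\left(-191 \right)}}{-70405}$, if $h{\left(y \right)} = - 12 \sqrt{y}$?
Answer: $\frac{12 \sqrt{11}}{70405} \approx 0.00056529$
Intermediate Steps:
$Q{\left(s \right)} = - 12 \sqrt{11}$
$\frac{Q{\left(-191 \right)}}{-70405} = \frac{\left(-12\right) \sqrt{11}}{-70405} = - 12 \sqrt{11} \left(- \frac{1}{70405}\right) = \frac{12 \sqrt{11}}{70405}$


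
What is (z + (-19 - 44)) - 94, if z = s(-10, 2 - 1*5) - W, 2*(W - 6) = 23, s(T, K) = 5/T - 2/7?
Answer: -1227/7 ≈ -175.29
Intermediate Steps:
s(T, K) = -2/7 + 5/T (s(T, K) = 5/T - 2*⅐ = 5/T - 2/7 = -2/7 + 5/T)
W = 35/2 (W = 6 + (½)*23 = 6 + 23/2 = 35/2 ≈ 17.500)
z = -128/7 (z = (-2/7 + 5/(-10)) - 1*35/2 = (-2/7 + 5*(-⅒)) - 35/2 = (-2/7 - ½) - 35/2 = -11/14 - 35/2 = -128/7 ≈ -18.286)
(z + (-19 - 44)) - 94 = (-128/7 + (-19 - 44)) - 94 = (-128/7 - 63) - 94 = -569/7 - 94 = -1227/7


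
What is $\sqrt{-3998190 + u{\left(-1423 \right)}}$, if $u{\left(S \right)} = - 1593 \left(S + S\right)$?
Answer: $8 \sqrt{8367} \approx 731.77$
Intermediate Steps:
$u{\left(S \right)} = - 3186 S$ ($u{\left(S \right)} = - 1593 \cdot 2 S = - 3186 S$)
$\sqrt{-3998190 + u{\left(-1423 \right)}} = \sqrt{-3998190 - -4533678} = \sqrt{-3998190 + 4533678} = \sqrt{535488} = 8 \sqrt{8367}$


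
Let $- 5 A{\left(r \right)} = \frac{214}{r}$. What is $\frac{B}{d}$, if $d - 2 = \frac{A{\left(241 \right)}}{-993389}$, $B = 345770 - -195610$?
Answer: $\frac{7714882486525}{28500806} \approx 2.7069 \cdot 10^{5}$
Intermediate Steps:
$B = 541380$ ($B = 345770 + 195610 = 541380$)
$A{\left(r \right)} = - \frac{214}{5 r}$ ($A{\left(r \right)} = - \frac{214 \frac{1}{r}}{5} = - \frac{214}{5 r}$)
$d = \frac{2394067704}{1197033745}$ ($d = 2 + \frac{\left(- \frac{214}{5}\right) \frac{1}{241}}{-993389} = 2 + \left(- \frac{214}{5}\right) \frac{1}{241} \left(- \frac{1}{993389}\right) = 2 - - \frac{214}{1197033745} = 2 + \frac{214}{1197033745} = \frac{2394067704}{1197033745} \approx 2.0$)
$\frac{B}{d} = \frac{541380}{\frac{2394067704}{1197033745}} = 541380 \cdot \frac{1197033745}{2394067704} = \frac{7714882486525}{28500806}$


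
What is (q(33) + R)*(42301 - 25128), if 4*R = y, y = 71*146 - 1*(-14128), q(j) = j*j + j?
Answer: 248853943/2 ≈ 1.2443e+8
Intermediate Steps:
q(j) = j + j² (q(j) = j² + j = j + j²)
y = 24494 (y = 10366 + 14128 = 24494)
R = 12247/2 (R = (¼)*24494 = 12247/2 ≈ 6123.5)
(q(33) + R)*(42301 - 25128) = (33*(1 + 33) + 12247/2)*(42301 - 25128) = (33*34 + 12247/2)*17173 = (1122 + 12247/2)*17173 = (14491/2)*17173 = 248853943/2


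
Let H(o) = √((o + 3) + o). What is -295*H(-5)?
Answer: -295*I*√7 ≈ -780.5*I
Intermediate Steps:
H(o) = √(3 + 2*o) (H(o) = √((3 + o) + o) = √(3 + 2*o))
-295*H(-5) = -295*√(3 + 2*(-5)) = -295*√(3 - 10) = -295*I*√7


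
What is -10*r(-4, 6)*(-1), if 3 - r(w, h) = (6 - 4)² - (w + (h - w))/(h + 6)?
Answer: -5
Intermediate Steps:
r(w, h) = -1 + h/(6 + h) (r(w, h) = 3 - ((6 - 4)² - (w + (h - w))/(h + 6)) = 3 - (2² - h/(6 + h)) = 3 - (4 - h/(6 + h)) = 3 + (-4 + h/(6 + h)) = -1 + h/(6 + h))
-10*r(-4, 6)*(-1) = -(-60)/(6 + 6)*(-1) = -(-60)/12*(-1) = -10*(-½)*(-1) = 5*(-1) = -5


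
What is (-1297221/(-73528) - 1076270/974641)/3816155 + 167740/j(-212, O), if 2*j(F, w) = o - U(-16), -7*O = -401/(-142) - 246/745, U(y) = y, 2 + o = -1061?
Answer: -91746618067701501241453/286332152188202254680 ≈ -320.42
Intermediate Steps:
o = -1063 (o = -2 - 1061 = -1063)
O = -263813/740530 (O = -(-401/(-142) - 246/745)/7 = -(-401*(-1/142) - 246*1/745)/7 = -(401/142 - 246/745)/7 = -1/7*263813/105790 = -263813/740530 ≈ -0.35625)
j(F, w) = -1047/2 (j(F, w) = (-1063 - 1*(-16))/2 = (-1063 + 16)/2 = (1/2)*(-1047) = -1047/2)
(-1297221/(-73528) - 1076270/974641)/3816155 + 167740/j(-212, O) = (-1297221/(-73528) - 1076270/974641)/3816155 + 167740/(-1047/2) = (-1297221*(-1/73528) - 1076270*1/974641)*(1/3816155) + 167740*(-2/1047) = (1297221/73528 - 1076270/974641)*(1/3816155) - 335480/1047 = (1185188792101/71663403448)*(1/3816155) - 335480/1047 = 1185188792101/273478655385102440 - 335480/1047 = -91746618067701501241453/286332152188202254680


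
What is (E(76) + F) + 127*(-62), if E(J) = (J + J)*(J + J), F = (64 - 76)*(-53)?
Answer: 15866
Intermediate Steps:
F = 636 (F = -12*(-53) = 636)
E(J) = 4*J**2 (E(J) = (2*J)*(2*J) = 4*J**2)
(E(76) + F) + 127*(-62) = (4*76**2 + 636) + 127*(-62) = (4*5776 + 636) - 7874 = (23104 + 636) - 7874 = 23740 - 7874 = 15866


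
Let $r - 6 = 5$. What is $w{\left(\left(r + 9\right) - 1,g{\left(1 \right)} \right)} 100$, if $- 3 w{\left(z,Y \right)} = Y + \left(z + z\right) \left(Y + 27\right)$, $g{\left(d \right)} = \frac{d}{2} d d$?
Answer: $-34850$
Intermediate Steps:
$r = 11$ ($r = 6 + 5 = 11$)
$g{\left(d \right)} = \frac{d^{3}}{2}$ ($g{\left(d \right)} = d \frac{1}{2} d d = \frac{d}{2} d d = \frac{d^{2}}{2} d = \frac{d^{3}}{2}$)
$w{\left(z,Y \right)} = - \frac{Y}{3} - \frac{2 z \left(27 + Y\right)}{3}$ ($w{\left(z,Y \right)} = - \frac{Y + \left(z + z\right) \left(Y + 27\right)}{3} = - \frac{Y + 2 z \left(27 + Y\right)}{3} = - \frac{Y}{3} - \frac{2 z \left(27 + Y\right)}{3}$)
$w{\left(\left(r + 9\right) - 1,g{\left(1 \right)} \right)} 100 = \left(- 18 \left(\left(11 + 9\right) - 1\right) - \frac{\frac{1}{2} \cdot 1^{3}}{3} - \frac{2 \frac{1^{3}}{2} \left(\left(11 + 9\right) - 1\right)}{3}\right) 100 = \left(- 18 \left(20 - 1\right) - \frac{\frac{1}{2} \cdot 1}{3} - \frac{2 \cdot \frac{1}{2} \cdot 1 \left(20 - 1\right)}{3}\right) 100 = \left(\left(-18\right) 19 - \frac{1}{6} - \frac{1}{3} \cdot 19\right) 100 = \left(-342 - \frac{1}{6} - \frac{19}{3}\right) 100 = \left(- \frac{697}{2}\right) 100 = -34850$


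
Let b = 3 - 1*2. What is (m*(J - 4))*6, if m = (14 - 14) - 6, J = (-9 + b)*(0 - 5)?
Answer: -1296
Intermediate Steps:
b = 1 (b = 3 - 2 = 1)
J = 40 (J = (-9 + 1)*(0 - 5) = -8*(-5) = 40)
m = -6 (m = 0 - 6 = -6)
(m*(J - 4))*6 = -6*(40 - 4)*6 = -6*36*6 = -216*6 = -1296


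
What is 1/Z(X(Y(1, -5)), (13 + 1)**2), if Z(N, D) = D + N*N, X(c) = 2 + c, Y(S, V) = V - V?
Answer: 1/200 ≈ 0.0050000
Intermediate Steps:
Y(S, V) = 0
Z(N, D) = D + N**2
1/Z(X(Y(1, -5)), (13 + 1)**2) = 1/((13 + 1)**2 + (2 + 0)**2) = 1/(14**2 + 2**2) = 1/(196 + 4) = 1/200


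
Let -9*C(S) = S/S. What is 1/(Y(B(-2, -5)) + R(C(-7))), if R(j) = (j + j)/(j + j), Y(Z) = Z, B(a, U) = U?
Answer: -¼ ≈ -0.25000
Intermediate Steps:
C(S) = -⅑ (C(S) = -S/(9*S) = -⅑*1 = -⅑)
R(j) = 1 (R(j) = (2*j)/((2*j)) = (2*j)*(1/(2*j)) = 1)
1/(Y(B(-2, -5)) + R(C(-7))) = 1/(-5 + 1) = 1/(-4) = -¼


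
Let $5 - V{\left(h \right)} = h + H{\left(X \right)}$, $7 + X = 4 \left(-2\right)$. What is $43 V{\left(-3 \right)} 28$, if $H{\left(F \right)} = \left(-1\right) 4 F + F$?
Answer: $-44548$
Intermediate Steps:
$X = -15$ ($X = -7 + 4 \left(-2\right) = -7 - 8 = -15$)
$H{\left(F \right)} = - 3 F$ ($H{\left(F \right)} = - 4 F + F = - 3 F$)
$V{\left(h \right)} = -40 - h$ ($V{\left(h \right)} = 5 - \left(h - -45\right) = 5 - \left(h + 45\right) = 5 - \left(45 + h\right) = -40 - h$)
$43 V{\left(-3 \right)} 28 = 43 \left(-40 - -3\right) 28 = 43 \left(-40 + 3\right) 28 = 43 \left(-37\right) 28 = \left(-1591\right) 28 = -44548$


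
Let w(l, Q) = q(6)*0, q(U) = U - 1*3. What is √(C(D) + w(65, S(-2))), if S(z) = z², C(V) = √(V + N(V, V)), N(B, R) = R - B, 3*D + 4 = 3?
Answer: 3^(¾)*√I/3 ≈ 0.53728 + 0.53728*I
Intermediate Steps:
q(U) = -3 + U (q(U) = U - 3 = -3 + U)
D = -⅓ (D = -4/3 + (⅓)*3 = -4/3 + 1 = -⅓ ≈ -0.33333)
C(V) = √V (C(V) = √(V + (V - V)) = √(V + 0) = √V)
w(l, Q) = 0 (w(l, Q) = (-3 + 6)*0 = 3*0 = 0)
√(C(D) + w(65, S(-2))) = √(√(-⅓) + 0) = √(I*√3/3 + 0) = √(I*√3/3) = 3^(¾)*√I/3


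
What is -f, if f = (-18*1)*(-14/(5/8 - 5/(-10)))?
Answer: -224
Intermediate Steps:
f = 224 (f = -(-252)/(5*(⅛) - 5*(-⅒)) = -(-252)/(5/8 + ½) = -(-252)/9/8 = -(-252)*8/9 = -18*(-112/9) = 224)
-f = -1*224 = -224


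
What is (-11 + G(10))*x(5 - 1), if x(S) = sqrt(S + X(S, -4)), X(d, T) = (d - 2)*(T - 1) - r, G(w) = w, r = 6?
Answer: -2*I*sqrt(3) ≈ -3.4641*I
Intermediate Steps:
X(d, T) = -6 + (-1 + T)*(-2 + d) (X(d, T) = (d - 2)*(T - 1) - 1*6 = (-2 + d)*(-1 + T) - 6 = (-1 + T)*(-2 + d) - 6 = -6 + (-1 + T)*(-2 + d))
x(S) = sqrt(4 - 4*S) (x(S) = sqrt(S + (-4 - S - 2*(-4) - 4*S)) = sqrt(S + (-4 - S + 8 - 4*S)) = sqrt(S + (4 - 5*S)) = sqrt(4 - 4*S))
(-11 + G(10))*x(5 - 1) = (-11 + 10)*(2*sqrt(1 - (5 - 1))) = -2*sqrt(1 - 1*4) = -2*sqrt(1 - 4) = -2*sqrt(-3) = -2*I*sqrt(3)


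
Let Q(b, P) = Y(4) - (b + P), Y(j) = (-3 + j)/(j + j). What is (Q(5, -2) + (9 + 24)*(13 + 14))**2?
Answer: 50481025/64 ≈ 7.8877e+5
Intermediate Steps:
Y(j) = (-3 + j)/(2*j) (Y(j) = (-3 + j)/((2*j)) = (-3 + j)*(1/(2*j)) = (-3 + j)/(2*j))
Q(b, P) = 1/8 - P - b (Q(b, P) = (1/2)*(-3 + 4)/4 - (b + P) = (1/2)*(1/4)*1 - (P + b) = 1/8 + (-P - b) = 1/8 - P - b)
(Q(5, -2) + (9 + 24)*(13 + 14))**2 = ((1/8 - 1*(-2) - 1*5) + (9 + 24)*(13 + 14))**2 = ((1/8 + 2 - 5) + 33*27)**2 = (-23/8 + 891)**2 = (7105/8)**2 = 50481025/64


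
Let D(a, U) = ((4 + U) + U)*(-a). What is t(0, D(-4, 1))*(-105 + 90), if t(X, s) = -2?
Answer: 30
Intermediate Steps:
D(a, U) = -a*(4 + 2*U) (D(a, U) = (4 + 2*U)*(-a) = -a*(4 + 2*U))
t(0, D(-4, 1))*(-105 + 90) = -2*(-105 + 90) = -2*(-15) = 30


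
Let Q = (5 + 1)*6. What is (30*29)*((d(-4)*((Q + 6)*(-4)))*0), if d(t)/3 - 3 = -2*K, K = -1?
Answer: 0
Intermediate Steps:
Q = 36 (Q = 6*6 = 36)
d(t) = 15 (d(t) = 9 + 3*(-2*(-1)) = 9 + 3*2 = 9 + 6 = 15)
(30*29)*((d(-4)*((Q + 6)*(-4)))*0) = (30*29)*((15*((36 + 6)*(-4)))*0) = 870*((15*(42*(-4)))*0) = 870*((15*(-168))*0) = 870*(-2520*0) = 870*0 = 0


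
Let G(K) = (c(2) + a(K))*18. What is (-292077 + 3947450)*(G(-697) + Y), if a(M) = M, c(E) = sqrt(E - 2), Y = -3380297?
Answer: -12402106695439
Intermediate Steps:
c(E) = sqrt(-2 + E)
G(K) = 18*K (G(K) = (sqrt(-2 + 2) + K)*18 = (sqrt(0) + K)*18 = (0 + K)*18 = K*18 = 18*K)
(-292077 + 3947450)*(G(-697) + Y) = (-292077 + 3947450)*(18*(-697) - 3380297) = 3655373*(-12546 - 3380297) = 3655373*(-3392843) = -12402106695439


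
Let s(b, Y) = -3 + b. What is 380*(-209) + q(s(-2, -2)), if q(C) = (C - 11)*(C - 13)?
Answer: -79132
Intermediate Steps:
q(C) = (-13 + C)*(-11 + C) (q(C) = (-11 + C)*(-13 + C) = (-13 + C)*(-11 + C))
380*(-209) + q(s(-2, -2)) = 380*(-209) + (143 + (-3 - 2)² - 24*(-3 - 2)) = -79420 + (143 + (-5)² - 24*(-5)) = -79420 + (143 + 25 + 120) = -79420 + 288 = -79132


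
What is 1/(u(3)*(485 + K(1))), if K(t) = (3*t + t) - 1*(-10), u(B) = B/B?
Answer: 1/499 ≈ 0.0020040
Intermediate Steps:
u(B) = 1
K(t) = 10 + 4*t (K(t) = 4*t + 10 = 10 + 4*t)
1/(u(3)*(485 + K(1))) = 1/(1*(485 + (10 + 4*1))) = 1/(1*(485 + (10 + 4))) = 1/(1*(485 + 14)) = 1/(1*499) = 1/499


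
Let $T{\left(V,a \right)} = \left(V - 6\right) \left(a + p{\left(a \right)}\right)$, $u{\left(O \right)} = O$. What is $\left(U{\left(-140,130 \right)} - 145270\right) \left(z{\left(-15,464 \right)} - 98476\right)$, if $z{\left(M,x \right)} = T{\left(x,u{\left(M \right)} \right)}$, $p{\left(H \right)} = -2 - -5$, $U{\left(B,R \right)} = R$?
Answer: $15090496080$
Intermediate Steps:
$p{\left(H \right)} = 3$ ($p{\left(H \right)} = -2 + 5 = 3$)
$T{\left(V,a \right)} = \left(-6 + V\right) \left(3 + a\right)$ ($T{\left(V,a \right)} = \left(V - 6\right) \left(a + 3\right) = \left(-6 + V\right) \left(3 + a\right)$)
$z{\left(M,x \right)} = -18 - 6 M + 3 x + M x$ ($z{\left(M,x \right)} = -18 - 6 M + 3 x + x M = -18 - 6 M + 3 x + M x$)
$\left(U{\left(-140,130 \right)} - 145270\right) \left(z{\left(-15,464 \right)} - 98476\right) = \left(130 - 145270\right) \left(\left(-18 - -90 + 3 \cdot 464 - 6960\right) - 98476\right) = - 145140 \left(\left(-18 + 90 + 1392 - 6960\right) - 98476\right) = - 145140 \left(-5496 - 98476\right) = \left(-145140\right) \left(-103972\right) = 15090496080$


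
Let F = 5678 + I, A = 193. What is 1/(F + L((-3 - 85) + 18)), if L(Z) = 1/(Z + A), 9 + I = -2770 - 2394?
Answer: 123/62116 ≈ 0.0019802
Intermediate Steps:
I = -5173 (I = -9 + (-2770 - 2394) = -9 - 5164 = -5173)
L(Z) = 1/(193 + Z) (L(Z) = 1/(Z + 193) = 1/(193 + Z))
F = 505 (F = 5678 - 5173 = 505)
1/(F + L((-3 - 85) + 18)) = 1/(505 + 1/(193 + ((-3 - 85) + 18))) = 1/(505 + 1/(193 + (-88 + 18))) = 1/(505 + 1/(193 - 70)) = 1/(505 + 1/123) = 1/(62116/123) = 123/62116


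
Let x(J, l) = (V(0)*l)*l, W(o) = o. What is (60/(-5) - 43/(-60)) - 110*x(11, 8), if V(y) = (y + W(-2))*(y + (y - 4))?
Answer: -3379877/60 ≈ -56331.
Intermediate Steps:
V(y) = (-4 + 2*y)*(-2 + y) (V(y) = (y - 2)*(y + (y - 4)) = (-2 + y)*(y + (-4 + y)) = (-2 + y)*(-4 + 2*y) = (-4 + 2*y)*(-2 + y))
x(J, l) = 8*l² (x(J, l) = ((8 - 8*0 + 2*0²)*l)*l = ((8 + 0 + 2*0)*l)*l = ((8 + 0 + 0)*l)*l = (8*l)*l = 8*l²)
(60/(-5) - 43/(-60)) - 110*x(11, 8) = (60/(-5) - 43/(-60)) - 880*8² = (60*(-⅕) - 43*(-1/60)) - 880*64 = (-12 + 43/60) - 110*512 = -677/60 - 56320 = -3379877/60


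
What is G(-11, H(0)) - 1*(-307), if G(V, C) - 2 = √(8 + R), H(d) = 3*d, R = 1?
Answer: 312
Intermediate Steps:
G(V, C) = 5 (G(V, C) = 2 + √(8 + 1) = 2 + √9 = 2 + 3 = 5)
G(-11, H(0)) - 1*(-307) = 5 - 1*(-307) = 5 + 307 = 312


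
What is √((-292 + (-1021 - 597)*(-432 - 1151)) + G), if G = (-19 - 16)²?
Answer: √2562227 ≈ 1600.7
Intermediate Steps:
G = 1225 (G = (-35)² = 1225)
√((-292 + (-1021 - 597)*(-432 - 1151)) + G) = √((-292 + (-1021 - 597)*(-432 - 1151)) + 1225) = √((-292 - 1618*(-1583)) + 1225) = √((-292 + 2561294) + 1225) = √(2561002 + 1225) = √2562227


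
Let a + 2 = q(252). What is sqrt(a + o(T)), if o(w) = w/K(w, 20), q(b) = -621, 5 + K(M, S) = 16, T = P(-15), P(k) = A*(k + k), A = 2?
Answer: I*sqrt(76043)/11 ≈ 25.069*I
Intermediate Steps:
P(k) = 4*k (P(k) = 2*(k + k) = 2*(2*k) = 4*k)
T = -60 (T = 4*(-15) = -60)
K(M, S) = 11 (K(M, S) = -5 + 16 = 11)
a = -623 (a = -2 - 621 = -623)
o(w) = w/11
sqrt(a + o(T)) = sqrt(-623 + (1/11)*(-60)) = sqrt(-623 - 60/11) = sqrt(-6913/11) = I*sqrt(76043)/11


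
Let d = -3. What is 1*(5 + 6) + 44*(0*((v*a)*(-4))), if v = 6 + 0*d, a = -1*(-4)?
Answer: 11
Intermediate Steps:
a = 4
v = 6 (v = 6 + 0*(-3) = 6 + 0 = 6)
1*(5 + 6) + 44*(0*((v*a)*(-4))) = 1*(5 + 6) + 44*(0*((6*4)*(-4))) = 1*11 + 44*(0*(24*(-4))) = 11 + 44*(0*(-96)) = 11 + 44*0 = 11 + 0 = 11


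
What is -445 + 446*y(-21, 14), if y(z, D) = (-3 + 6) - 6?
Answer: -1783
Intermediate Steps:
y(z, D) = -3 (y(z, D) = 3 - 6 = -3)
-445 + 446*y(-21, 14) = -445 + 446*(-3) = -445 - 1338 = -1783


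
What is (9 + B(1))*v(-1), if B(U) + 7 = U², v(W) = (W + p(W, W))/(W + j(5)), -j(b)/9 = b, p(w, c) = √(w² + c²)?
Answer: 3/46 - 3*√2/46 ≈ -0.027014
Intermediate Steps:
p(w, c) = √(c² + w²)
j(b) = -9*b
v(W) = (W + √2*√(W²))/(-45 + W) (v(W) = (W + √(W² + W²))/(W - 9*5) = (W + √(2*W²))/(W - 45) = (W + √2*√(W²))/(-45 + W))
B(U) = -7 + U²
(9 + B(1))*v(-1) = (9 + (-7 + 1²))*((-1 + √2*√((-1)²))/(-45 - 1)) = (9 + (-7 + 1))*((-1 + √2*√1)/(-46)) = (9 - 6)*(-(-1 + √2*1)/46) = 3*(-(-1 + √2)/46) = 3*(1/46 - √2/46) = 3/46 - 3*√2/46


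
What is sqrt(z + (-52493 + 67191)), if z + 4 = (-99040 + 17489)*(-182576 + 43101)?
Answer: sqrt(11374340419) ≈ 1.0665e+5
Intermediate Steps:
z = 11374325721 (z = -4 + (-99040 + 17489)*(-182576 + 43101) = -4 - 81551*(-139475) = -4 + 11374325725 = 11374325721)
sqrt(z + (-52493 + 67191)) = sqrt(11374325721 + (-52493 + 67191)) = sqrt(11374325721 + 14698) = sqrt(11374340419)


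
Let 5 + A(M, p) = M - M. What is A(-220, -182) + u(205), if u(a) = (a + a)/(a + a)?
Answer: -4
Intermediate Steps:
u(a) = 1 (u(a) = (2*a)/((2*a)) = (2*a)*(1/(2*a)) = 1)
A(M, p) = -5 (A(M, p) = -5 + (M - M) = -5 + 0 = -5)
A(-220, -182) + u(205) = -5 + 1 = -4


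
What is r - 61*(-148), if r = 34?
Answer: 9062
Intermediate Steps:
r - 61*(-148) = 34 - 61*(-148) = 34 + 9028 = 9062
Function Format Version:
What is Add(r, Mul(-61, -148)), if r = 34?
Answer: 9062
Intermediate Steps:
Add(r, Mul(-61, -148)) = Add(34, Mul(-61, -148)) = Add(34, 9028) = 9062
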